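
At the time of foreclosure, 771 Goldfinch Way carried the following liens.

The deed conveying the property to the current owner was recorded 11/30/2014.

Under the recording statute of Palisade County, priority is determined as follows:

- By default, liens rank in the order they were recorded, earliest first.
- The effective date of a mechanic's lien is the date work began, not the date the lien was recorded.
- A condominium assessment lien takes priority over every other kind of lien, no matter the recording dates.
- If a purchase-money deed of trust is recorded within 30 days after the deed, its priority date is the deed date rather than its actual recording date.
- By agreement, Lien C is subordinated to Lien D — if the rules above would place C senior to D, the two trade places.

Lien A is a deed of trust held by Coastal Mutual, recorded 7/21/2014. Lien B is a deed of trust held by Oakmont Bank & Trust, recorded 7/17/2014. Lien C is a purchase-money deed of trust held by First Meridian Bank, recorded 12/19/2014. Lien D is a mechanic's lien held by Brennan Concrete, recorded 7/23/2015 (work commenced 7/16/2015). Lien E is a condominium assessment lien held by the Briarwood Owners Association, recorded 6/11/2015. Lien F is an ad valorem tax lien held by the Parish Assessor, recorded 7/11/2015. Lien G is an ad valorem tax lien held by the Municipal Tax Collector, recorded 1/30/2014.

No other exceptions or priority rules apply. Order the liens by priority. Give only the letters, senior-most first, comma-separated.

E, G, B, A, D, F, C

Adjusting effective dates: C was recorded within the 30-day window, so its effective date is the deed date 11/30/2014; D's effective date is 7/16/2015, when work began.
E is a condominium assessment lien and takes priority over every other lien.
Ordering the rest by effective date: G (1/30/2014), B (7/17/2014), A (7/21/2014), C (11/30/2014), F (7/11/2015), D (7/16/2015).
The subordination applies — C was senior to D — so C and D swap.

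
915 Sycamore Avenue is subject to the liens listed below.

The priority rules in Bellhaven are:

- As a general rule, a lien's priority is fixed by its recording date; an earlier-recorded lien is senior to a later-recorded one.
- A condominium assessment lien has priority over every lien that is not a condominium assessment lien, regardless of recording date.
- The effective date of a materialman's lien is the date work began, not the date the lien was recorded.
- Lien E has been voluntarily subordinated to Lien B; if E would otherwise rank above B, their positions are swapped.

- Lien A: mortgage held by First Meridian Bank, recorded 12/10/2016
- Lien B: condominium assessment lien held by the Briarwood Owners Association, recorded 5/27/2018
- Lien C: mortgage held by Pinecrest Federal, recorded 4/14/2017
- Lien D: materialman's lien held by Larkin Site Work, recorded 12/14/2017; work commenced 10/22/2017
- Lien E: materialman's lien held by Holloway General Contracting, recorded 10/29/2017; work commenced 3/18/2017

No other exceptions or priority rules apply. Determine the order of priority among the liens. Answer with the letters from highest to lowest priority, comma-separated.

B, A, E, C, D

Adjusting effective dates: D relates back to 10/22/2017 (work commenced); E's effective date is 3/18/2017, when work began.
B is a condominium assessment lien, so it outranks all other liens regardless of date.
The other liens, earliest effective date first: A (12/10/2016), E (3/18/2017), C (4/14/2017), D (10/22/2017).
E already ranks below B; the subordination has no effect.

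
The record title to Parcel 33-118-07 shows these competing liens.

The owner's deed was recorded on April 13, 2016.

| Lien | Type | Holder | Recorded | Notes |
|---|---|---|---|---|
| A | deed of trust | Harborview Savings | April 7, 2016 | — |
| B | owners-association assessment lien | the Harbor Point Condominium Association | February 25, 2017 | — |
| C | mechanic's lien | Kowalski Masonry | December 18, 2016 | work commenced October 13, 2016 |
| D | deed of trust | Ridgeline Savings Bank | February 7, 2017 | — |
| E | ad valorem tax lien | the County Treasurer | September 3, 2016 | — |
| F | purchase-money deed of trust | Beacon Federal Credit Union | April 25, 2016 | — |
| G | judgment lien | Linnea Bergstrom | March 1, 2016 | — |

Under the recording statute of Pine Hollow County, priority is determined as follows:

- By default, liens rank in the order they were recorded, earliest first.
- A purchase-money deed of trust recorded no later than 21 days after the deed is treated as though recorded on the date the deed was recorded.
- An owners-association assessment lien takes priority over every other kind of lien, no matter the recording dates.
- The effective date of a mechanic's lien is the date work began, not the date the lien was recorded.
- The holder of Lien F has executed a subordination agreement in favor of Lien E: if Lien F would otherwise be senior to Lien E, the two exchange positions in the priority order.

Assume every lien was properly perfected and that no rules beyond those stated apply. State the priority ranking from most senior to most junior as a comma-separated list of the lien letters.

Effective dates after the stated exceptions: C's effective date is October 13, 2016, when work began; F relates back to the deed date April 13, 2016.
B, as an owners-association assessment lien, has superpriority and ranks first.
The other liens, earliest effective date first: G (March 1, 2016), A (April 7, 2016), F (April 13, 2016), E (September 3, 2016), C (October 13, 2016), D (February 7, 2017).
The subordination applies — F was senior to E — so F and E swap.

B, G, A, E, F, C, D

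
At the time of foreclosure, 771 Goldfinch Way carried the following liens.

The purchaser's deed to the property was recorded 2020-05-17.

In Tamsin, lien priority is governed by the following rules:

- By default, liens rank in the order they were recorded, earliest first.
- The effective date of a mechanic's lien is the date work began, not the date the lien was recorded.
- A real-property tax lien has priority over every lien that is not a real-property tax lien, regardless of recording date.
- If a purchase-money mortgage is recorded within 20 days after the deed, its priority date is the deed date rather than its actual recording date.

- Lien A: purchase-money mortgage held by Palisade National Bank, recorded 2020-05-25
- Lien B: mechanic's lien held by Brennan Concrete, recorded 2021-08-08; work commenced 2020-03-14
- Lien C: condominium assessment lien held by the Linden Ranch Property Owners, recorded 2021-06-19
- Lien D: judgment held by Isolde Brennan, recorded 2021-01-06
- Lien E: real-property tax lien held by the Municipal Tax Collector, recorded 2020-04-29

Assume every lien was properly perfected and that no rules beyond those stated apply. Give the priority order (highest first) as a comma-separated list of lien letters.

Adjusting effective dates: A's effective date is the deed date, 2020-05-17; B's effective date is 2020-03-14, when work began.
E is a real-property tax lien, so it outranks all other liens regardless of date.
Ordering the rest by effective date: B (2020-03-14), A (2020-05-17), D (2021-01-06), C (2021-06-19).

E, B, A, D, C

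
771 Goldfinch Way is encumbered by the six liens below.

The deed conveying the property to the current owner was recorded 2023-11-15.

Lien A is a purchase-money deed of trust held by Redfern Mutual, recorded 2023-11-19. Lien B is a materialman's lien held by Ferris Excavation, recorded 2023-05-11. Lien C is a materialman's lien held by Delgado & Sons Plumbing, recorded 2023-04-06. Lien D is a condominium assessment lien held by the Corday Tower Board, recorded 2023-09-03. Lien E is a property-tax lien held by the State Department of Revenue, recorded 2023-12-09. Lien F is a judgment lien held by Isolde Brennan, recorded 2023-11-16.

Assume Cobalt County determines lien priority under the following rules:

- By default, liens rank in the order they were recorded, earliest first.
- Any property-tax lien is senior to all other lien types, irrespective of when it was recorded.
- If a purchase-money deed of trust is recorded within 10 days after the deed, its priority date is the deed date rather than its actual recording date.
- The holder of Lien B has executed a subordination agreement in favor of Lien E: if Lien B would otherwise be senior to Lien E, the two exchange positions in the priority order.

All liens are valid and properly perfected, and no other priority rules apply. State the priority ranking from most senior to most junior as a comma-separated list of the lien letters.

First, effective dates: A was recorded within the 10-day window, so its effective date is the deed date 2023-11-15.
E is a property-tax lien, so it outranks all other liens regardless of date.
Ordering the rest by effective date: C (2023-04-06), B (2023-05-11), D (2023-09-03), A (2023-11-15), F (2023-11-16).
Since B is not senior to E, the subordination leaves the order unchanged.

E, C, B, D, A, F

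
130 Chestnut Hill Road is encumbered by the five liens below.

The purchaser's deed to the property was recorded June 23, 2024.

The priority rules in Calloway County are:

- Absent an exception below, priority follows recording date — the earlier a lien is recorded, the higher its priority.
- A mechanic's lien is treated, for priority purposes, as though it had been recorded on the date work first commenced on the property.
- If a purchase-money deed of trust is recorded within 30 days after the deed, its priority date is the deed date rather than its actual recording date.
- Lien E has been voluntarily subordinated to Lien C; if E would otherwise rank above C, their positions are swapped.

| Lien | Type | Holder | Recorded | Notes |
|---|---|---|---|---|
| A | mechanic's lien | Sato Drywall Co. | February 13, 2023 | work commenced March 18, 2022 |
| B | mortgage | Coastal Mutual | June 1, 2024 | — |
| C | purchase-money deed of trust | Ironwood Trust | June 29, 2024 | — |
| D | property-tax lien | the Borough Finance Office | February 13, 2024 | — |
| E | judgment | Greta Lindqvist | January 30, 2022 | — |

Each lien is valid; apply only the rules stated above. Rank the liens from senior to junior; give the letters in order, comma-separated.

C, A, D, B, E

Adjusting effective dates: A relates back to March 18, 2022 (work commenced); C relates back to the deed date June 23, 2024.
Ordering by effective date: E (January 30, 2022), A (March 18, 2022), D (February 13, 2024), B (June 1, 2024), C (June 23, 2024).
The subordination applies — E was senior to C — so E and C swap.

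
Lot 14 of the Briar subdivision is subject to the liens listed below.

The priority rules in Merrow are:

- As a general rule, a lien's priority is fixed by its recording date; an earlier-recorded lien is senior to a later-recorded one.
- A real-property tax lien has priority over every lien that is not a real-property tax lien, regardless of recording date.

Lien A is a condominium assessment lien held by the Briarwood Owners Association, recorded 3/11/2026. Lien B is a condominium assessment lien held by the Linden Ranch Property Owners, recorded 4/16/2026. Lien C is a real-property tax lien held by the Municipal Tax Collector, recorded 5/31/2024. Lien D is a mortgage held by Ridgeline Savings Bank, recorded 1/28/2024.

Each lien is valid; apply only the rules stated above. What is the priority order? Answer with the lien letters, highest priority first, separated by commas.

C is a real-property tax lien and takes priority over every other lien.
The other liens, earliest effective date first: D (1/28/2024), A (3/11/2026), B (4/16/2026).

C, D, A, B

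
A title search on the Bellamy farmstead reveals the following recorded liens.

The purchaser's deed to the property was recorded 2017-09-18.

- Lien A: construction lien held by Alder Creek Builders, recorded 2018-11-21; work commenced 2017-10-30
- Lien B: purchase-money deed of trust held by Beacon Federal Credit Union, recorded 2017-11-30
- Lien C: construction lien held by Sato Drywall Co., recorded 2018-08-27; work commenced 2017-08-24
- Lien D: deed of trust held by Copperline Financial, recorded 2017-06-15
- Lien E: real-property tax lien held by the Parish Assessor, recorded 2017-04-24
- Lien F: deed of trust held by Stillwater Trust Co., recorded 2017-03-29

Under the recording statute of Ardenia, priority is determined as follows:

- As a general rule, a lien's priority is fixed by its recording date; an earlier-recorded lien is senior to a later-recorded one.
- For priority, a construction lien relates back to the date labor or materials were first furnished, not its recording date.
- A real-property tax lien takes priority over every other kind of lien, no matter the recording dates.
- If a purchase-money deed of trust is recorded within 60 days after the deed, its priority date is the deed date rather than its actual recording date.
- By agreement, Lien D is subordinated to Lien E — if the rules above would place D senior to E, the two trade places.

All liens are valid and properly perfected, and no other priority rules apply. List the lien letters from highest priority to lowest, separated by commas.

E, F, D, C, A, B

Adjusting effective dates: A is treated as recorded 2017-10-30, the work-commencement date; B was recorded 73 days after the deed — beyond 60 days — so no relation-back applies; C is treated as recorded 2017-08-24, the work-commencement date.
As a real-property tax lien, E is senior to every other lien.
The other liens, earliest effective date first: F (2017-03-29), D (2017-06-15), C (2017-08-24), A (2017-10-30), B (2017-11-30).
D is already junior to E, so the subordination agreement changes nothing.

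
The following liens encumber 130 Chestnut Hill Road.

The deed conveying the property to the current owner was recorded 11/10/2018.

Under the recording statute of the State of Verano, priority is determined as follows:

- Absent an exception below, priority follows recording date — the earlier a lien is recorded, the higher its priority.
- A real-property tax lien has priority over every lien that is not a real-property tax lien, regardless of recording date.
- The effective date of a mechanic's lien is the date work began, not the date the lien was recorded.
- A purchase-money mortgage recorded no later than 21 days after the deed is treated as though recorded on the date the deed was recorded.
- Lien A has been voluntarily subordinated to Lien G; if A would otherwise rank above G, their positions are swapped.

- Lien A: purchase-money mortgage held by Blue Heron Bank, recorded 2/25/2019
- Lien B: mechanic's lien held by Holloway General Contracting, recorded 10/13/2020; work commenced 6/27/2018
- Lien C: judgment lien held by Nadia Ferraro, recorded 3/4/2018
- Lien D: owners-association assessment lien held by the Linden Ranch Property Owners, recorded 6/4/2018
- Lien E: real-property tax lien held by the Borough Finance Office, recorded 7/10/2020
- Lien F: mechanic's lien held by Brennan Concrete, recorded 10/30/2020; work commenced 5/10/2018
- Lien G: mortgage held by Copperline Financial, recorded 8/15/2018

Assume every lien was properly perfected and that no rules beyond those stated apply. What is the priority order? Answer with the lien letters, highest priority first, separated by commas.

Effective dates: A was recorded 107 days after the deed — beyond 21 days — so no relation-back applies; B is treated as recorded 6/27/2018, the work-commencement date; F's effective date is 5/10/2018, when work began.
E is a real-property tax lien and takes priority over every other lien.
Ordering the rest by effective date: C (3/4/2018), F (5/10/2018), D (6/4/2018), B (6/27/2018), G (8/15/2018), A (2/25/2019).
Since A is not senior to G, the subordination leaves the order unchanged.

E, C, F, D, B, G, A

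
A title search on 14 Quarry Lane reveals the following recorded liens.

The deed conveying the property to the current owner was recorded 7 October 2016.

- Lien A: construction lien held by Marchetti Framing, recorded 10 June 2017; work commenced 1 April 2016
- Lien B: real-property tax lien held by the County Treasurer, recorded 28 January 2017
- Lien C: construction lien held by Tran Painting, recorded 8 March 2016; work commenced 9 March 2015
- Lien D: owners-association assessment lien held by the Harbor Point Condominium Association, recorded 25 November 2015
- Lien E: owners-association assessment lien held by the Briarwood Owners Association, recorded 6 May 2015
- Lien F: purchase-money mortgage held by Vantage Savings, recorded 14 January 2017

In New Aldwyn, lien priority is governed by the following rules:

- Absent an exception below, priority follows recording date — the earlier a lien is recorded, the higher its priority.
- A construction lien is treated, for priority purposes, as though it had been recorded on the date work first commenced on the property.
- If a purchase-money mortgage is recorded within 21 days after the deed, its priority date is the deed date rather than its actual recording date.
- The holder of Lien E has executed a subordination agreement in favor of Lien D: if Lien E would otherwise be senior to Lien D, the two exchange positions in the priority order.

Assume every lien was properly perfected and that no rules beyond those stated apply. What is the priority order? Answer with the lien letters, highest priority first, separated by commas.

C, D, E, A, F, B

Effective dates: A relates back to 1 April 2016 (work commenced); C's effective date is 9 March 2015, when work began; F was recorded 99 days after the deed — beyond 21 days — so no relation-back applies.
Sorted by effective date: C (9 March 2015), E (6 May 2015), D (25 November 2015), A (1 April 2016), F (14 January 2017), B (28 January 2017).
Because E would otherwise rank above D, the subordination swaps them.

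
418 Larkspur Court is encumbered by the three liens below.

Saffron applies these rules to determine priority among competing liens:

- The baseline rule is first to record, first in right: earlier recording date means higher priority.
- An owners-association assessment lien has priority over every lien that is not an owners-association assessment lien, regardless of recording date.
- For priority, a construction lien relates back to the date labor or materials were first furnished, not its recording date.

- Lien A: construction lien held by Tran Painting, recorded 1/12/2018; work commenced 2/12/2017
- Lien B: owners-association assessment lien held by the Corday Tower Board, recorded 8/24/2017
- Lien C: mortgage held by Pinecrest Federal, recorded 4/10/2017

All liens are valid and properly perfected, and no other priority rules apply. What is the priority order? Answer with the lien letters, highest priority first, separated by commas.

B, A, C

First, effective dates: A's effective date is 2/12/2017, when work began.
B, as an owners-association assessment lien, has superpriority and ranks first.
Remaining liens by effective date: A (2/12/2017), C (4/10/2017).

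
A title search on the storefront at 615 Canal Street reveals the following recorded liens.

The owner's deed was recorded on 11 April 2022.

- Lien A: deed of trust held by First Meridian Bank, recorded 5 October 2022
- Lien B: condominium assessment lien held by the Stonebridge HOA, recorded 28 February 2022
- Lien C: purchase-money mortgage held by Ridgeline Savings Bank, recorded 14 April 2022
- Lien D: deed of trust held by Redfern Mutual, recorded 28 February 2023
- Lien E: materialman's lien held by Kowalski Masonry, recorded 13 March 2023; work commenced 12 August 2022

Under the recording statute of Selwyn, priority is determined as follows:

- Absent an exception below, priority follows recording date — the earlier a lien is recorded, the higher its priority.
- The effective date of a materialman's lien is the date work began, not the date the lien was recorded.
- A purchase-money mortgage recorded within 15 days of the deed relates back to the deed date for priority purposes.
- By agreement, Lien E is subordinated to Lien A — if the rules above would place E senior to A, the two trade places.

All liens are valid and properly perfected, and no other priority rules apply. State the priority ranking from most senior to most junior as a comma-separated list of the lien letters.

Effective dates: C was recorded within the 15-day window, so its effective date is the deed date 11 April 2022; E's effective date is 12 August 2022, when work began.
By effective date, earliest first: B (28 February 2022), C (11 April 2022), E (12 August 2022), A (5 October 2022), D (28 February 2023).
Because E would otherwise rank above A, the subordination swaps them.

B, C, A, E, D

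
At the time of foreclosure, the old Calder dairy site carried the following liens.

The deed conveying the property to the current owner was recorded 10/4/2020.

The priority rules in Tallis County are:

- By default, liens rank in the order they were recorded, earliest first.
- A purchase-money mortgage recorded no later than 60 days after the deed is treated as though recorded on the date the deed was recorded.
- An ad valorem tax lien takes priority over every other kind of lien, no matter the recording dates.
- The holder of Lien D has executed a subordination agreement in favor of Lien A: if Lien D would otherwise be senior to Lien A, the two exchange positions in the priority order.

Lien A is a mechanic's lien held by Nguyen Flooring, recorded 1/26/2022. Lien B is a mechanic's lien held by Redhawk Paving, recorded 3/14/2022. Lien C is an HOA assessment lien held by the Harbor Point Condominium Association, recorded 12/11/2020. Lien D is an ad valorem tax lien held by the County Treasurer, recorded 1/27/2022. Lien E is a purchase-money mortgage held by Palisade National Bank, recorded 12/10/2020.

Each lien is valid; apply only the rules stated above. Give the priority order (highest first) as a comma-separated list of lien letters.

Effective dates after the stated exceptions: E was recorded 67 days after the deed, outside the 60-day window, so it keeps its recording date.
D is an ad valorem tax lien and takes priority over every other lien.
Ordering the rest by effective date: E (12/10/2020), C (12/11/2020), A (1/26/2022), B (3/14/2022).
The subordination applies — D was senior to A — so D and A swap.

A, E, C, D, B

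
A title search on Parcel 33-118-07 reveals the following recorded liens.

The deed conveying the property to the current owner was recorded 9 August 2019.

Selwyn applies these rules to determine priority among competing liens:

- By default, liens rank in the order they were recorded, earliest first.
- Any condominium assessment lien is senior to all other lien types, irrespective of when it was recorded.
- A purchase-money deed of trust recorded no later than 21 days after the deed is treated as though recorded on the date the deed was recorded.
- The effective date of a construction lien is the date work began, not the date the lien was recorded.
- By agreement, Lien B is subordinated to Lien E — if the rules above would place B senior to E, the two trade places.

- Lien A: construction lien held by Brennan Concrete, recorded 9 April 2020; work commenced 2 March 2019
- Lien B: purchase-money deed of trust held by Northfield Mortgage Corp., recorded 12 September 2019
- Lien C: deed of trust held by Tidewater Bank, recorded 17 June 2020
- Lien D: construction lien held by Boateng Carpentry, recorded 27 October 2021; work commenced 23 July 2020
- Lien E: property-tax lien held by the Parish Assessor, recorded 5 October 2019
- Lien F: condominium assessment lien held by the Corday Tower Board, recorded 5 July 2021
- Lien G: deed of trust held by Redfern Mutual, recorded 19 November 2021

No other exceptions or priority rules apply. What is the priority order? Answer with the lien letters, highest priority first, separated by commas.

F, A, E, B, C, D, G

First, effective dates: A's effective date is 2 March 2019, when work began; B was recorded 34 days after the deed, outside the 21-day window, so it keeps its recording date; D is treated as recorded 23 July 2020, the work-commencement date.
F, as a condominium assessment lien, has superpriority and ranks first.
Remaining liens by effective date: A (2 March 2019), B (12 September 2019), E (5 October 2019), C (17 June 2020), D (23 July 2020), G (19 November 2021).
The subordination applies — B was senior to E — so B and E swap.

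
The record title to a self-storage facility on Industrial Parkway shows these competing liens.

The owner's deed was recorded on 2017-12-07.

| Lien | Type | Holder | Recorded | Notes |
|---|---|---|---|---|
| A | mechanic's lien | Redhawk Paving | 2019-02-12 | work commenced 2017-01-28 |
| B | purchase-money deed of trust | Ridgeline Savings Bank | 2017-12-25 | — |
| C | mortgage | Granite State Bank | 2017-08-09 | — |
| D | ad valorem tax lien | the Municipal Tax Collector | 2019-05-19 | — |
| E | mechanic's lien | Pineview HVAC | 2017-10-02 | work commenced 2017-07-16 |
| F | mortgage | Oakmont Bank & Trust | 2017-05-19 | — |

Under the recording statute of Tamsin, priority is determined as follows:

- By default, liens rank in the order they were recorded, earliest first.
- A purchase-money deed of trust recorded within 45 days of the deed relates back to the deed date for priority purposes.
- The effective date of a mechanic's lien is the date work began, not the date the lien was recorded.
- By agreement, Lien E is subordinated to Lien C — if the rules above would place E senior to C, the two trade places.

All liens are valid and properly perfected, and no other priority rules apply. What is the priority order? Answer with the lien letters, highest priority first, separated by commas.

Effective dates after the stated exceptions: A's effective date is 2017-01-28, when work began; B's effective date is the deed date, 2017-12-07; E relates back to 2017-07-16 (work commenced).
By effective date, earliest first: A (2017-01-28), F (2017-05-19), E (2017-07-16), C (2017-08-09), B (2017-12-07), D (2019-05-19).
E would otherwise be senior to C, so under the subordination agreement E and C exchange positions.

A, F, C, E, B, D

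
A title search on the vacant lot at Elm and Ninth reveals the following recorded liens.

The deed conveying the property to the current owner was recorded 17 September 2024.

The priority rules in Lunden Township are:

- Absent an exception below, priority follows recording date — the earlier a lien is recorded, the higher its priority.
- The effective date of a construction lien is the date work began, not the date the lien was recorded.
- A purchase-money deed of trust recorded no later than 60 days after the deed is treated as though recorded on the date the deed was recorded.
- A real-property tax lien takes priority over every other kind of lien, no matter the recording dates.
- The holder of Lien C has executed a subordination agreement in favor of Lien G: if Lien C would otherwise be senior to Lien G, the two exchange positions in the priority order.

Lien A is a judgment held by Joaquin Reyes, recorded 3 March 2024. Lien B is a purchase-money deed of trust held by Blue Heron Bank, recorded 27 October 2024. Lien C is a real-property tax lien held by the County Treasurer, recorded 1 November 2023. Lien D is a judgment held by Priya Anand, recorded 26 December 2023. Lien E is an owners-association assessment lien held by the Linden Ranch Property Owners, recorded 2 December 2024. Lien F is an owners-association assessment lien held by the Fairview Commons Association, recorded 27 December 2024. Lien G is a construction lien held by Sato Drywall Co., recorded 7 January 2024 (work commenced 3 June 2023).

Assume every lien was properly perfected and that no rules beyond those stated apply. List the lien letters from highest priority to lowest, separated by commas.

G, C, D, A, B, E, F

Effective dates: B's effective date is the deed date, 17 September 2024; G is treated as recorded 3 June 2023, the work-commencement date.
As a real-property tax lien, C is senior to every other lien.
Remaining liens by effective date: G (3 June 2023), D (26 December 2023), A (3 March 2024), B (17 September 2024), E (2 December 2024), F (27 December 2024).
C would otherwise be senior to G, so under the subordination agreement C and G exchange positions.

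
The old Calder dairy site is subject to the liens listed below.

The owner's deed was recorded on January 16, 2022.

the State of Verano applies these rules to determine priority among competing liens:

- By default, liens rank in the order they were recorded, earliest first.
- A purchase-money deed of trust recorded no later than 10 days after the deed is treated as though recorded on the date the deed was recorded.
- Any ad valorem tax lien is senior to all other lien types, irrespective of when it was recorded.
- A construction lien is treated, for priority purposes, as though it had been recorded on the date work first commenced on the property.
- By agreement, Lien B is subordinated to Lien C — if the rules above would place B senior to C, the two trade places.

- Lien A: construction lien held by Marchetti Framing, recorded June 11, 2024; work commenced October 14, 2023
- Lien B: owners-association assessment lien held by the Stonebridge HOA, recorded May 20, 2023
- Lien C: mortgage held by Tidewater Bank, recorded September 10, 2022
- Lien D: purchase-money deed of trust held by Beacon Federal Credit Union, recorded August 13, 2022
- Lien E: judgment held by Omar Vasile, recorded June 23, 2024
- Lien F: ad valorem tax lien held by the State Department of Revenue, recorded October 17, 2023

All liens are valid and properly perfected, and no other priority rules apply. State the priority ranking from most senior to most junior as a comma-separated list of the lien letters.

F, D, C, B, A, E

Effective dates: A relates back to October 14, 2023 (work commenced); D was recorded 209 days after the deed, outside the 10-day window, so it keeps its recording date.
F is an ad valorem tax lien and takes priority over every other lien.
Among the remaining liens, by effective date: D (August 13, 2022), C (September 10, 2022), B (May 20, 2023), A (October 14, 2023), E (June 23, 2024).
B already ranks below C; the subordination has no effect.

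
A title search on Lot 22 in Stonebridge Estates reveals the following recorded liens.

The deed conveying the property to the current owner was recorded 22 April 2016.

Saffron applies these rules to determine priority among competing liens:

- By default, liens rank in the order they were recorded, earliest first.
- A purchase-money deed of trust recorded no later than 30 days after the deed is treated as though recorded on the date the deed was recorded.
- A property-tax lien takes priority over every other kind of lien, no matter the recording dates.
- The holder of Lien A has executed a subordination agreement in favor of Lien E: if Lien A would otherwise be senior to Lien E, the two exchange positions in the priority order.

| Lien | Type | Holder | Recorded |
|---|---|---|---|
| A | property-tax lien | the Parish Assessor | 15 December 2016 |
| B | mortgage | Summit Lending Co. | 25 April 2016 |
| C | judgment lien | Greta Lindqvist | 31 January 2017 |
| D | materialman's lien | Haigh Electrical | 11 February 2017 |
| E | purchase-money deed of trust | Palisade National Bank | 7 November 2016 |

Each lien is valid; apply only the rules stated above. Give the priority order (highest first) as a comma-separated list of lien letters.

Effective dates after the stated exceptions: E missed the 30-day window (199 days after the deed), so its recording date stands.
A is a property-tax lien and takes priority over every other lien.
Remaining liens by effective date: B (25 April 2016), E (7 November 2016), C (31 January 2017), D (11 February 2017).
The subordination applies — A was senior to E — so A and E swap.

E, B, A, C, D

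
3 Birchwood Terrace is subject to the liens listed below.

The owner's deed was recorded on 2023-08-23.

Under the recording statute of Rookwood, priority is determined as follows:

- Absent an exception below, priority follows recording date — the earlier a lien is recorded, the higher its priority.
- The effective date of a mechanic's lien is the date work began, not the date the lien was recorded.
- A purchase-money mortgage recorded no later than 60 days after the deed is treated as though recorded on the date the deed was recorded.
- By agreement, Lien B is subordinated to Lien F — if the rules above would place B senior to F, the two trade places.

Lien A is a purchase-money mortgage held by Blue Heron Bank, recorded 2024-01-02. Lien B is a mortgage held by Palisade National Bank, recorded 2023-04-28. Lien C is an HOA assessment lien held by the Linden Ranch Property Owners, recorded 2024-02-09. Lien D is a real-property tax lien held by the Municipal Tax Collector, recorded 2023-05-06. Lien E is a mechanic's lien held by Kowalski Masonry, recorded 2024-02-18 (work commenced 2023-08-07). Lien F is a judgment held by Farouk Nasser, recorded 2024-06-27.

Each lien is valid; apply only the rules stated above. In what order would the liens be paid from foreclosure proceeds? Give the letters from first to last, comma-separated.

F, D, E, A, C, B

Adjusting effective dates: A was recorded 132 days after the deed, outside the 60-day window, so it keeps its recording date; E's effective date is 2023-08-07, when work began.
By effective date, earliest first: B (2023-04-28), D (2023-05-06), E (2023-08-07), A (2024-01-02), C (2024-02-09), F (2024-06-27).
Because B would otherwise rank above F, the subordination swaps them.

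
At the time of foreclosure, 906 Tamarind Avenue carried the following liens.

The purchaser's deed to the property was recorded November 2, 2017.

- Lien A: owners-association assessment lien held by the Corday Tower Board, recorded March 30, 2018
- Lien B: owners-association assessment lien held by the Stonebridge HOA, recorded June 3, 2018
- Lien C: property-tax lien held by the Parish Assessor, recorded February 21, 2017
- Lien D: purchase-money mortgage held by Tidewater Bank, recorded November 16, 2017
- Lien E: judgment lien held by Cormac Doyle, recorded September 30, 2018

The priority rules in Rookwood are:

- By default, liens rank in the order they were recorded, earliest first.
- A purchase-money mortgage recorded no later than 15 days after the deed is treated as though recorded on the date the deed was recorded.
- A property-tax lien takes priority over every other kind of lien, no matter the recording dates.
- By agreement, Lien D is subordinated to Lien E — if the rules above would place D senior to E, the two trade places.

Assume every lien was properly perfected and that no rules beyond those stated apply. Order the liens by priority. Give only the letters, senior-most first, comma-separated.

Effective dates after the stated exceptions: D was recorded within the 15-day window, so its effective date is the deed date November 2, 2017.
C, as a property-tax lien, has superpriority and ranks first.
Remaining liens by effective date: D (November 2, 2017), A (March 30, 2018), B (June 3, 2018), E (September 30, 2018).
D would otherwise be senior to E, so under the subordination agreement D and E exchange positions.

C, E, A, B, D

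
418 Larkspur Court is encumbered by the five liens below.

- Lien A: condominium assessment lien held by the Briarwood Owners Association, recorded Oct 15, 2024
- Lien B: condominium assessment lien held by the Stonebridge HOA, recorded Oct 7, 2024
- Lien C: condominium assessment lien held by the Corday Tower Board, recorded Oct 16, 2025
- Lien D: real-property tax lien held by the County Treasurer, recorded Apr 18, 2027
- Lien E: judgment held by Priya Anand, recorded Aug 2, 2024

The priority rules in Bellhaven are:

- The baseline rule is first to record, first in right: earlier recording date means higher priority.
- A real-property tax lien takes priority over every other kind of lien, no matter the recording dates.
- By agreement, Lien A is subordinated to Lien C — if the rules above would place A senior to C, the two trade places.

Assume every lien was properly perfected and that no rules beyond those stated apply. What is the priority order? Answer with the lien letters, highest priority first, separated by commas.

As a real-property tax lien, D is senior to every other lien.
Remaining liens by effective date: E (Aug 2, 2024), B (Oct 7, 2024), A (Oct 15, 2024), C (Oct 16, 2025).
A is senior to C before the subordination, so the two trade places.

D, E, B, C, A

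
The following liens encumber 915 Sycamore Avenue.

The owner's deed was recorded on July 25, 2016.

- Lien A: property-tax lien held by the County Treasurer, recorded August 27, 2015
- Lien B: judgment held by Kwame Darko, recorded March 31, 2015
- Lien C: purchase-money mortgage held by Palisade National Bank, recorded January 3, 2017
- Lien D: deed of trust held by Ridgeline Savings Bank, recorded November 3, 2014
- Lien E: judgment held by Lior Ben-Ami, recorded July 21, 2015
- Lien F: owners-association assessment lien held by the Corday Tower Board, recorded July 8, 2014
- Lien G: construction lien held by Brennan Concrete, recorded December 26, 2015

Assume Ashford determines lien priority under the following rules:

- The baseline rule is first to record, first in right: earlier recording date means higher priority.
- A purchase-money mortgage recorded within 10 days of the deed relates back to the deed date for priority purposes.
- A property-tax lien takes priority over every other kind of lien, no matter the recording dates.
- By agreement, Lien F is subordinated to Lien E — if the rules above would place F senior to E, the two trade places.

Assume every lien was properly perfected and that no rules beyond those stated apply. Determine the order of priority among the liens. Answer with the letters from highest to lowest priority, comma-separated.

Effective dates: C was recorded 162 days after the deed, outside the 10-day window, so it keeps its recording date.
A, as a property-tax lien, has superpriority and ranks first.
Remaining liens by effective date: F (July 8, 2014), D (November 3, 2014), B (March 31, 2015), E (July 21, 2015), G (December 26, 2015), C (January 3, 2017).
Because F would otherwise rank above E, the subordination swaps them.

A, E, D, B, F, G, C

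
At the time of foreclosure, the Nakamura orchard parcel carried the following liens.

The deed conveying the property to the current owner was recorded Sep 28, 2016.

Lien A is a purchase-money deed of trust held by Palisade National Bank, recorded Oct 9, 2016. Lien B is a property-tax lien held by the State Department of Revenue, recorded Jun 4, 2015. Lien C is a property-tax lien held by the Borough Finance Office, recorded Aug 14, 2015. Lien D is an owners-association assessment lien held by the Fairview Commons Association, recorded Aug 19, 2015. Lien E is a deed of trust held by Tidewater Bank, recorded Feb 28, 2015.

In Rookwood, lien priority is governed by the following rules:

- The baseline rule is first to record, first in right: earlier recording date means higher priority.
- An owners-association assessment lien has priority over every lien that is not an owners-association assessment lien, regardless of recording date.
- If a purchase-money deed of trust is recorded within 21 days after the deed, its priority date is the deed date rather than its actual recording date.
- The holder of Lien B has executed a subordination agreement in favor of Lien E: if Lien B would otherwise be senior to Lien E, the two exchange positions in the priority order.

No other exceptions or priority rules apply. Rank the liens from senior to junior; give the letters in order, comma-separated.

Effective dates: A's effective date is the deed date, Sep 28, 2016.
D is an owners-association assessment lien and takes priority over every other lien.
Ordering the rest by effective date: E (Feb 28, 2015), B (Jun 4, 2015), C (Aug 14, 2015), A (Sep 28, 2016).
Since B is not senior to E, the subordination leaves the order unchanged.

D, E, B, C, A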